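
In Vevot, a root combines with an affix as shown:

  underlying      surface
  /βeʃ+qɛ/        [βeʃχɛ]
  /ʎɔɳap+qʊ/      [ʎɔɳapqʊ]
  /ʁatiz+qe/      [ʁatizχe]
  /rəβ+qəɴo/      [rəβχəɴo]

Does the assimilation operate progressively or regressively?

The segment that alternates is /q/, which surfaces as [χ] when adjacent to /ʃ/.
/q/ is a stop while /ʃ/ is a fricative; the output [χ] is a fricative, matching the trigger — so the feature that spreads is manner.
The other alternating forms pattern the same way: /q/ → [χ] after /z/ (stop → fricative, matching a fricative); /q/ → [χ] after /β/ (stop → fricative, matching a fricative) — only manner changes, and always toward the preceding segment.
No alternation appears in [ʎɔɳapqʊ]: there the adjacent consonants already agree in manner (/q/ and /p/ are both stops), so this form is consistent with the same rule.
The trigger is the preceding segment, so the direction is progressive (perseverative).

progressive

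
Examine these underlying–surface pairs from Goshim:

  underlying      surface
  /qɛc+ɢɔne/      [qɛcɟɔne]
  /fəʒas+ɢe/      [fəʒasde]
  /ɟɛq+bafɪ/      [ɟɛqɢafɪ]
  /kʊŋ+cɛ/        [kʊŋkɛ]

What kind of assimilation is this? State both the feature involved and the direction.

progressive place assimilation

The segment that alternates is /ɢ/, which surfaces as [ɟ] when adjacent to /c/.
The change uvular → palatal matches the place of the preceding /c/, identifying this as place assimilation.
Manner and voice are unchanged, so the assimilation is partial, not total.
The same holds elsewhere in the data: /ɢ/ → [d] after /s/ (uvular → alveolar, matching alveolar); /b/ → [ɢ] after /q/ (bilabial → uvular, matching uvular); /c/ → [k] after /ŋ/ (palatal → velar, matching velar) — only place changes, and always toward the preceding segment.
Since the segment that changes follows the conditioning segment, the assimilation is progressive.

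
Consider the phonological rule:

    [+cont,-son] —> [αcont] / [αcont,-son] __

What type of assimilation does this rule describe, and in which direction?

The rule copies [cont] (continuancy) from the environment onto the target fricatives; since [±cont] encodes the stop/fricative manner contrast, the assimilating dimension is manner.
Since the environment is written before the underscore, the trigger precedes the target; the direction is progressive.

progressive manner assimilation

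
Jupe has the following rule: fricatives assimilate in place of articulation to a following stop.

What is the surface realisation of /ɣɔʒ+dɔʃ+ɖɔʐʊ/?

[ɣɔzdɔʂɖɔʐʊ]

The rule targets /ʒ/ (voiced postalveolar fricative), which sits before the trigger /d/ (alveolar).
A voiced alveolar fricative is [z], so the surface segment is [z].
The same rule applies at the second boundary: /ʃ/ → [ʂ] next to /ɖ/.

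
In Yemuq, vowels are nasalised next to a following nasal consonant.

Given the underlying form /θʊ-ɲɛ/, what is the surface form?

[θʊ̃ɲɛ]

The vowel /ʊ/ is adjacent to the following nasal /ɲ/, so it acquires [+nasal] and surfaces as [ʊ̃].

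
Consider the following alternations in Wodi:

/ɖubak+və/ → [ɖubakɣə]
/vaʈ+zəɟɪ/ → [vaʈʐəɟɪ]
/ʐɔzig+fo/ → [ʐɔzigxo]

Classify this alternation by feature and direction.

progressive place assimilation

The segment that alternates is /v/, which surfaces as [ɣ] when adjacent to /k/.
The change labiodental → velar matches the place of the preceding /k/, identifying this as place assimilation.
Manner and voice are unchanged, so the assimilation is partial, not total.
The same holds elsewhere in the data: /z/ → [ʐ] after /ʈ/ (alveolar → retroflex, matching retroflex); /f/ → [x] after /g/ (labiodental → velar, matching velar) — only place changes, and always toward the preceding segment.
Since the segment that changes follows the conditioning segment, the assimilation is progressive.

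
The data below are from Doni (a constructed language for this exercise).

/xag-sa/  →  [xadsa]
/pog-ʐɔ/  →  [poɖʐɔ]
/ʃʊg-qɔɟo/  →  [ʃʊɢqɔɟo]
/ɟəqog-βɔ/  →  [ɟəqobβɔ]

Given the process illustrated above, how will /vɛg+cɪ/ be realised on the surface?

The data show regressive place assimilation: /g/ → [d] before /s/; /g/ → [ɖ] before /ʐ/; /g/ → [ɢ] before /q/; /g/ → [b] before /β/. In each pair only place changes, matching the following consonant, while manner and voice stay constant.
The rule targets /g/ (voiced velar stop), which sits before the trigger /c/ (palatal).
A voiced palatal stop is [ɟ], so the surface segment is [ɟ].

[vɛɟcɪ]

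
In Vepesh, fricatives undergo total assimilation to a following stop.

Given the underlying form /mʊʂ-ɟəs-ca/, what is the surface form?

[mʊɟɟəcca]

/ʂ/ is the segment targeted by the rule; it sits immediately before /ɟ/, so it assimilates completely and surfaces as [ɟ].
The same rule applies at the second boundary: /s/ → [c] next to /c/.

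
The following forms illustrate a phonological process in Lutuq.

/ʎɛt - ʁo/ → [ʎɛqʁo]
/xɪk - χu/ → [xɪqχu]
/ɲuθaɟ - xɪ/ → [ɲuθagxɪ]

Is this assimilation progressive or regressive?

Underlying /t/ is realised as [q] next to /ʁ/; /ʁ/ itself does not change.
The change alveolar → uvular matches the place of the following /ʁ/, identifying this as place assimilation.
Checking the remaining alternations: /k/ → [q] before /χ/ (velar → uvular, matching uvular); /ɟ/ → [g] before /x/ (palatal → velar, matching velar) — only place changes, and always toward the following segment.
Since the segment that changes precedes the conditioning segment, the assimilation is regressive.

regressive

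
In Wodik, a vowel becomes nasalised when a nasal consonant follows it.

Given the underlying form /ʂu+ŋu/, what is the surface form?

The vowel /u/ is adjacent to the following nasal /ŋ/, so it acquires [+nasal] and surfaces as [ũ].

[ʂũŋu]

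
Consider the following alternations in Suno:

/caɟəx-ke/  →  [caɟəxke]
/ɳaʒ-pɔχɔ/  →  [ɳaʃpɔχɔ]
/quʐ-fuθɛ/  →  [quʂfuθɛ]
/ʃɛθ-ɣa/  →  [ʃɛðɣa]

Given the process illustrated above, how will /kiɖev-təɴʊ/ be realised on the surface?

The data show regressive voicing assimilation: /ʒ/ → [ʃ] before /p/; /ʐ/ → [ʂ] before /f/; /θ/ → [ð] before /ɣ/. In each pair only voicing changes, matching the following consonant, while place and manner stay constant.
No alternation appears in [caɟəxke]: there the adjacent consonants already agree in voicing (/x/ and /k/ are both voiceless), so this form is consistent with the same rule.
The rule targets /v/ (voiced labiodental fricative), which sits before the trigger /t/ (voiceless).
Changing only its voicing to voiceless gives [f] — the voiceless labiodental fricative.

[kiɖeftəɴʊ]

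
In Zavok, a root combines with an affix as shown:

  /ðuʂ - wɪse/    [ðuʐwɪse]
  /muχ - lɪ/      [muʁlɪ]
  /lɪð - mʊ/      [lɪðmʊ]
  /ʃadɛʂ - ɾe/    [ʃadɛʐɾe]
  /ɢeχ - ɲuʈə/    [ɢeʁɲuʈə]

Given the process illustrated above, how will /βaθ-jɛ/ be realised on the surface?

[βaðjɛ]

The data show regressive voicing assimilation: /ʂ/ → [ʐ] before /w/; /χ/ → [ʁ] before /l/; /ʂ/ → [ʐ] before /ɾ/; /χ/ → [ʁ] before /ɲ/. In each pair only voicing changes, matching the following consonant, while place and manner stay constant.
No alternation appears in [lɪðmʊ]: there the adjacent consonants already agree in voicing (/ð/ and /m/ are both voiced), so this form is consistent with the same rule.
The rule targets /θ/ (voiceless dental fricative), which sits before the trigger /j/ (voiced).
Changing only its voicing to voiced gives [ð] — the voiced dental fricative.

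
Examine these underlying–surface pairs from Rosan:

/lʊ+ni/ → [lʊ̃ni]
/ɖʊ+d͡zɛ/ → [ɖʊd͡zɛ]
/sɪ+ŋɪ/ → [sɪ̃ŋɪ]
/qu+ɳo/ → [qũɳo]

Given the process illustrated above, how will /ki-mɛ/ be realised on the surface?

The data show regressive nasality assimilation (vowel nasalisation): /ʊ/ → [ʊ̃] before /n/; /ɪ/ → [ɪ̃] before /ŋ/; /u/ → [ũ] before /ɳ/ — a vowel is nasalised by an immediately following nasal consonant.
No change occurs in [ɖʊd͡zɛ] because the vowel at the boundary is adjacent to an oral consonant, not a nasal (/ʊ/ next to /d͡z/).
The vowel /i/ is adjacent to the following nasal /m/, so it acquires [+nasal] and surfaces as [ĩ].

[kĩmɛ]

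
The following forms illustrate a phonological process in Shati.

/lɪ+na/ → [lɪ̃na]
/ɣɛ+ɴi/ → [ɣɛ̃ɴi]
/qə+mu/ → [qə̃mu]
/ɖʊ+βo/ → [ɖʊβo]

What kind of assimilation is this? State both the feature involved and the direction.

regressive nasality assimilation (vowel nasalisation)

The vowel /ɪ/ surfaces as nasalised [ɪ̃] next to the following nasal /n/ — it has acquired the [+nasal] feature of its neighbour.
The other forms show the same pattern: /ɛ/ → [ɛ̃] before /ɴ/; /ə/ → [ə̃] before /m/ — each time a vowel is nasalised next to a following nasal.
No change occurs in [ɖʊβo] because the vowel at the boundary is adjacent to an oral consonant, not a nasal (/ʊ/ next to /β/).
Because the conditioning nasal is to the right of the vowel that changes, the process is regressive (anticipatory).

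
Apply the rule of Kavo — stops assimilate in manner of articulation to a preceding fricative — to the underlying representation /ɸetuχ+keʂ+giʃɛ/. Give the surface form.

The rule targets /k/ (voiceless velar stop), which sits after the trigger /χ/ (fricative).
The voiceless velar fricative is [x], so /k/ → [x].
At the second juncture, /g/ likewise becomes [ɣ] adjacent to /ʂ/.

[ɸetuχxeʂɣiʃɛ]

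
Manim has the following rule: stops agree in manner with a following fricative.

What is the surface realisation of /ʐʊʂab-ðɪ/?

[ʐʊʂaβðɪ]

The rule targets /b/ (voiced bilabial stop), which sits before the trigger /ð/ (fricative).
A voiced bilabial fricative is [β], so the surface segment is [β].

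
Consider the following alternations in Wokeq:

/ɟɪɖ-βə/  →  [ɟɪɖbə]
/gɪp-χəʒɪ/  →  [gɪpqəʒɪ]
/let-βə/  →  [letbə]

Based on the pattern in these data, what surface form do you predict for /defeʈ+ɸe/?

[defeʈpe]

The data show progressive manner assimilation: /β/ → [b] after /ɖ/; /χ/ → [q] after /p/; /β/ → [b] after /t/. In each pair only manner changes, matching the preceding consonant, while place and voice stay constant.
/ɸ/ is a voiceless bilabial fricative. The preceding trigger /ʈ/ is a stop, so /ɸ/ must become a stop as well.
The voiceless bilabial stop is [p], so /ɸ/ → [p].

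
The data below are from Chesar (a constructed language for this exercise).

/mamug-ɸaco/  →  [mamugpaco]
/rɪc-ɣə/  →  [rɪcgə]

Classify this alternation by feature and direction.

The segment that alternates is /ɸ/, which surfaces as [p] when adjacent to /g/.
The change fricative → stop matches the manner of the preceding /g/, identifying this as manner assimilation.
Place and voice are unchanged, so the assimilation is partial, not total.
Checking the remaining alternation: /ɣ/ → [g] after /c/ (fricative → stop, matching a stop) — only manner changes, and always toward the preceding segment.
The trigger is the preceding segment, so the direction is progressive (perseverative).

progressive manner assimilation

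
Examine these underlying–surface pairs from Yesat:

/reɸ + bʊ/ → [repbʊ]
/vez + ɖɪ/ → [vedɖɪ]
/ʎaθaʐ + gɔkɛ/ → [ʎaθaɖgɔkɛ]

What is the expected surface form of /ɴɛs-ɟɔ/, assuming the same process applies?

[ɴɛtɟɔ]

The data show regressive manner assimilation: /ɸ/ → [p] before /b/; /z/ → [d] before /ɖ/; /ʐ/ → [ɖ] before /g/. In each pair only manner changes, matching the following consonant, while place and voice stay constant.
/s/ is a voiceless alveolar fricative. The following trigger /ɟ/ is a stop, so /s/ must become a stop as well.
Changing only its manner to stop gives [t] — the voiceless alveolar stop.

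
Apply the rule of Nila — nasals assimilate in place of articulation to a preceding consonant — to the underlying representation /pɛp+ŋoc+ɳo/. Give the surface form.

[pɛpmocɲo]

/ŋ/ is a voiced velar nasal. The preceding trigger /p/ is bilabial, so /ŋ/ must become bilabial as well.
Changing only its place to bilabial gives [m] — the voiced bilabial nasal.
At the second juncture, /ɳ/ likewise becomes [ɲ] adjacent to /c/.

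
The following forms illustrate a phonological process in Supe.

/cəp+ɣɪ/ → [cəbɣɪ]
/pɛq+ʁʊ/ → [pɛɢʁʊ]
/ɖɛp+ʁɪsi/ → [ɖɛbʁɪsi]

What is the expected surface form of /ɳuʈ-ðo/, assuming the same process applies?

[ɳuɖðo]

The data show regressive voicing assimilation: /p/ → [b] before /ɣ/; /q/ → [ɢ] before /ʁ/; /p/ → [b] before /ʁ/. In each pair only voicing changes, matching the following consonant, while place and manner stay constant.
/ʈ/ is a voiceless retroflex stop. The following trigger /ð/ is voiced, so /ʈ/ must become voiced as well.
Changing only its voicing to voiced gives [ɖ] — the voiced retroflex stop.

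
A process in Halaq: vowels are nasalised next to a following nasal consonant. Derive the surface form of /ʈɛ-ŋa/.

[ʈɛ̃ŋa]

/ɛ/ sits next to the nasal /ŋ/ and is therefore nasalised to [ɛ̃].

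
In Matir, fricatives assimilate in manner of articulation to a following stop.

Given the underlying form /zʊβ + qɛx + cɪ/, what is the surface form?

[zʊbqɛkcɪ]

/β/ is a voiced bilabial fricative. The following trigger /q/ is a stop, so /β/ must become a stop as well.
A voiced bilabial stop is [b], so the surface segment is [b].
The same rule applies at the second boundary: /x/ → [k] next to /c/.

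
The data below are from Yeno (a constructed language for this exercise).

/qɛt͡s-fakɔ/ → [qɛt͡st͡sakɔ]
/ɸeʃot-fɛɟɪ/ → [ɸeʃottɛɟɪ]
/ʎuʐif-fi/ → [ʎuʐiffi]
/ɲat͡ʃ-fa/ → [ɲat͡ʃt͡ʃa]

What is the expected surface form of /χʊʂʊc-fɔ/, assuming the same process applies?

[χʊʂʊccɔ]

The data show progressive total assimilation (/f/ → [t͡s] after /t͡s/; /f/ → [t] after /t/; /f/ → [t͡ʃ] after /t͡ʃ/): in every case the target segment becomes identical to its preceding neighbour, copying more than a single feature.
In [ʎuʐiffi] the two consonants at the boundary are already identical (/f/ + /f/), so the rule applies vacuously and nothing changes.
/f/ is the segment targeted by the rule; it sits immediately after /c/, so it assimilates completely and surfaces as [c].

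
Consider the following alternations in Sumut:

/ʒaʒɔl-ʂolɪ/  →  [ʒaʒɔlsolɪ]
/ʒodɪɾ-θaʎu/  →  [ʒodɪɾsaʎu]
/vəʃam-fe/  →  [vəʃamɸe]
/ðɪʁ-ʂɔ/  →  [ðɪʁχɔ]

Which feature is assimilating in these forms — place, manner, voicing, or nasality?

place

Comparing underlying and surface forms, /ʂ/ → [s] is the alternation; the neighbouring /l/ is constant.
/ʂ/ is retroflex while /l/ is alveolar; the output [s] is alveolar, matching the trigger — so the feature that spreads is place.
The other alternating forms pattern the same way: /θ/ → [s] after /ɾ/ (dental → alveolar, matching alveolar); /f/ → [ɸ] after /m/ (labiodental → bilabial, matching bilabial); /ʂ/ → [χ] after /ʁ/ (retroflex → uvular, matching uvular) — only place changes, and always toward the preceding segment.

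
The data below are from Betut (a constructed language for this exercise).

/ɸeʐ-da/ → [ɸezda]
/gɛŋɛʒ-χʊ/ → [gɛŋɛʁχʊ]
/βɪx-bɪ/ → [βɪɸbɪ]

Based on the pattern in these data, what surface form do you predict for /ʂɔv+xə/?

The data show regressive place assimilation: /ʐ/ → [z] before /d/; /ʒ/ → [ʁ] before /χ/; /x/ → [ɸ] before /b/. In each pair only place changes, matching the following consonant, while manner and voice stay constant.
The rule targets /v/ (voiced labiodental fricative), which sits before the trigger /x/ (velar).
The voiced velar fricative is [ɣ], so /v/ → [ɣ].

[ʂɔɣxə]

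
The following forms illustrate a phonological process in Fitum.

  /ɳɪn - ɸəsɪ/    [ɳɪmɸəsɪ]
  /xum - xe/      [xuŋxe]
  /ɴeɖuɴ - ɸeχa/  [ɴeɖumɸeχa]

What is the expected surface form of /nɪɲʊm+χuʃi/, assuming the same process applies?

The data show regressive place assimilation: /n/ → [m] before /ɸ/; /m/ → [ŋ] before /x/; /ɴ/ → [m] before /ɸ/. In each pair only place changes, matching the following consonant, while manner and voice stay constant.
/m/ is a voiced bilabial nasal. The following trigger /χ/ is uvular, so /m/ must become uvular as well.
The voiced uvular nasal is [ɴ], so /m/ → [ɴ].

[nɪɲʊɴχuʃi]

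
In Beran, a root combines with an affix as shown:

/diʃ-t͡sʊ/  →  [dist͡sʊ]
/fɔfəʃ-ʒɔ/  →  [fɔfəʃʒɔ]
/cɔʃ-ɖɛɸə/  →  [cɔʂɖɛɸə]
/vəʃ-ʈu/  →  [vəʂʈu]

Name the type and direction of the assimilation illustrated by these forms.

regressive place assimilation

Underlying /ʃ/ is realised as [s] next to /t͡s/; /t͡s/ itself does not change.
The change postalveolar → alveolar matches the place of the following /t͡s/, identifying this as place assimilation.
Manner and voice are unchanged, so the assimilation is partial, not total.
The other alternating forms pattern the same way: /ʃ/ → [ʂ] before /ɖ/ (postalveolar → retroflex, matching retroflex); /ʃ/ → [ʂ] before /ʈ/ (postalveolar → retroflex, matching retroflex) — only place changes, and always toward the following segment.
No alternation appears in [fɔfəʃʒɔ]: there the adjacent consonants already agree in place (/ʃ/ and /ʒ/ are both postalveolar), so this form is consistent with the same rule.
Since the segment that changes precedes the conditioning segment, the assimilation is regressive.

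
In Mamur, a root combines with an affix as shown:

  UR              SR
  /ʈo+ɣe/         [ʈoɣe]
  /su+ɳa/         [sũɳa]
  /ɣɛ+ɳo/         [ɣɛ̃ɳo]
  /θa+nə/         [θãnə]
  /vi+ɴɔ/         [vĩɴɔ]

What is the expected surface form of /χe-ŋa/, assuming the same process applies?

The data show regressive nasality assimilation (vowel nasalisation): /u/ → [ũ] before /ɳ/; /ɛ/ → [ɛ̃] before /ɳ/; /a/ → [ã] before /n/; /i/ → [ĩ] before /ɴ/ — a vowel is nasalised by an immediately following nasal consonant.
No change occurs in [ʈoɣe] because the vowel at the boundary is adjacent to an oral consonant, not a nasal (/o/ next to /ɣ/).
/e/ sits next to the nasal /ŋ/ and is therefore nasalised to [ẽ].

[χẽŋa]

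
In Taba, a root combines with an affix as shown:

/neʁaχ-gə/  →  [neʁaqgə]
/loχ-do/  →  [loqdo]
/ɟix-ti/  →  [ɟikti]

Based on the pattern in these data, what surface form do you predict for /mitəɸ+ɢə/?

[mitəpɢə]

The data show regressive manner assimilation: /χ/ → [q] before /g/; /χ/ → [q] before /d/; /x/ → [k] before /t/. In each pair only manner changes, matching the following consonant, while place and voice stay constant.
The rule targets /ɸ/ (voiceless bilabial fricative), which sits before the trigger /ɢ/ (stop).
A voiceless bilabial stop is [p], so the surface segment is [p].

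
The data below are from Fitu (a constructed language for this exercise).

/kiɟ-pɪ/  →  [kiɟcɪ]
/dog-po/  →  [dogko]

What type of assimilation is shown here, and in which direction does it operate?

Underlying /p/ is realised as [c] next to /ɟ/; /ɟ/ itself does not change.
/p/ is bilabial while /ɟ/ is palatal; the output [c] is palatal, matching the trigger — so the feature that spreads is place.
Manner and voice are unchanged, so the assimilation is partial, not total.
The other alternating form patterns the same way: /p/ → [k] after /g/ (bilabial → velar, matching velar) — only place changes, and always toward the preceding segment.
The trigger is the preceding segment, so the direction is progressive (perseverative).

progressive place assimilation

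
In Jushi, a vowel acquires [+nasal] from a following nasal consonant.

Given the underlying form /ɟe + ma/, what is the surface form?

[ɟẽma]

The vowel /e/ is adjacent to the following nasal /m/, so it acquires [+nasal] and surfaces as [ẽ].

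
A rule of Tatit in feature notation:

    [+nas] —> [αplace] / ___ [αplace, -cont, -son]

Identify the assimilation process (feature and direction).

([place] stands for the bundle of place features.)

regressive place assimilation

The rule copies the place features (abbreviated [place]) from the environment onto the target, so the assimilating feature is place.
Since the environment is written after the underscore, the trigger follows the target; the direction is regressive.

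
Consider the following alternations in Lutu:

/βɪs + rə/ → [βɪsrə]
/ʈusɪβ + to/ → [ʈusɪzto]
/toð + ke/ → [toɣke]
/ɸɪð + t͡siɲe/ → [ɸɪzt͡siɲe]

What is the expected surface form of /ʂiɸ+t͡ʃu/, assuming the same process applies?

[ʂiʃt͡ʃu]

The data show regressive place assimilation: /β/ → [z] before /t/; /ð/ → [ɣ] before /k/; /ð/ → [z] before /t͡s/. In each pair only place changes, matching the following consonant, while manner and voice stay constant.
No alternation appears in [βɪsrə]: there the adjacent consonants already agree in place (/s/ and /r/ are both alveolar), so this form is consistent with the same rule.
The rule targets /ɸ/ (voiceless bilabial fricative), which sits before the trigger /t͡ʃ/ (postalveolar).
Changing only its place to postalveolar gives [ʃ] — the voiceless postalveolar fricative.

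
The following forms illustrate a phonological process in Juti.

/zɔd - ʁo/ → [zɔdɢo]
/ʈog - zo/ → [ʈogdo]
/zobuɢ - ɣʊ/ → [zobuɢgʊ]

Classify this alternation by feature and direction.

Underlying /ʁ/ is realised as [ɢ] next to /d/; /d/ itself does not change.
/ʁ/ is a fricative while /d/ is a stop; the output [ɢ] is a stop, matching the trigger — so the feature that spreads is manner.
Place and voice are unchanged, so the assimilation is partial, not total.
The same holds elsewhere in the data: /z/ → [d] after /g/ (fricative → stop, matching a stop); /ɣ/ → [g] after /ɢ/ (fricative → stop, matching a stop) — only manner changes, and always toward the preceding segment.
Since the segment that changes follows the conditioning segment, the assimilation is progressive.

progressive manner assimilation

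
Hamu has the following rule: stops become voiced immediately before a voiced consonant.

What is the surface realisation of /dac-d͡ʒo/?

[daɟd͡ʒo]

The rule targets /c/ (voiceless palatal stop), which sits before the trigger /d͡ʒ/ (voiced).
A voiced palatal stop is [ɟ], so the surface segment is [ɟ].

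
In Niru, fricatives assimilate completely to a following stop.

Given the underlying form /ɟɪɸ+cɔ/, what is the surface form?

[ɟɪccɔ]

/ɸ/ is the segment targeted by the rule; it sits immediately before /c/, so it assimilates completely and surfaces as [c].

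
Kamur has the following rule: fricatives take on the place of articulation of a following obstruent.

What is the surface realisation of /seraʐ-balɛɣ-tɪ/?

The rule targets /ʐ/ (voiced retroflex fricative), which sits before the trigger /b/ (bilabial).
A voiced bilabial fricative is [β], so the surface segment is [β].
The same rule applies at the second boundary: /ɣ/ → [z] next to /t/.

[seraβbalɛztɪ]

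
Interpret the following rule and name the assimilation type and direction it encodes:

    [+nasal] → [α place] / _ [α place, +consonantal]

regressive place assimilation

The shared variable α links the value of the place features (abbreviated [place]) on the target to the same value on the neighbouring segment, so place is the feature that assimilates.
The conditioning segment sits to the right of the focus bar, meaning the trigger follows the segment that changes — regressive assimilation.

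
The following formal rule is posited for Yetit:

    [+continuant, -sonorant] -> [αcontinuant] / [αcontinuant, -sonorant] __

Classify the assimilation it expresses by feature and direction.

The rule copies [continuant] (continuancy) from the environment onto the target fricatives; since [±continuant] encodes the stop/fricative manner contrast, the assimilating dimension is manner.
The conditioning segment sits to the left of the focus bar, meaning the trigger precedes the segment that changes — progressive assimilation.

progressive manner assimilation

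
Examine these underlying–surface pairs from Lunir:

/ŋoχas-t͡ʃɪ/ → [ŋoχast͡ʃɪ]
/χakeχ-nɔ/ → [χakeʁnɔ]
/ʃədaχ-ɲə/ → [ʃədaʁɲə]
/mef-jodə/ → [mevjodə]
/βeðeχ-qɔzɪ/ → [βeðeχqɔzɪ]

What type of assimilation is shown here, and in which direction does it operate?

regressive voicing assimilation

The segment that alternates is /χ/, which surfaces as [ʁ] when adjacent to /n/.
The change voiceless → voiced matches the voicing of the following /n/, identifying this as voicing assimilation.
Place and manner are unchanged, so the assimilation is partial, not total.
The other alternating forms pattern the same way: /χ/ → [ʁ] before /ɲ/ (voiceless → voiced, matching voiced); /f/ → [v] before /j/ (voiceless → voiced, matching voiced) — only voicing changes, and always toward the following segment.
Nothing changes in [ŋoχast͡ʃɪ], [βeðeχqɔzɪ]: there the adjacent consonants already agree in voicing (/s/ and /t͡ʃ/ are both voiceless; /χ/ and /q/ are both voiceless), so these forms are consistent with the same rule.
The trigger is the following segment, so the direction is regressive (anticipatory).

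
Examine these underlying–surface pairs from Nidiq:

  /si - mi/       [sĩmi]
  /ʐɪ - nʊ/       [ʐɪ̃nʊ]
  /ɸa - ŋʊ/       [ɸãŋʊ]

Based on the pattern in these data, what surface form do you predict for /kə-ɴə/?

The data show regressive nasality assimilation (vowel nasalisation): /i/ → [ĩ] before /m/; /ɪ/ → [ɪ̃] before /n/; /a/ → [ã] before /ŋ/ — a vowel is nasalised by an immediately following nasal consonant.
/ə/ sits next to the nasal /ɴ/ and is therefore nasalised to [ə̃].

[kə̃ɴə]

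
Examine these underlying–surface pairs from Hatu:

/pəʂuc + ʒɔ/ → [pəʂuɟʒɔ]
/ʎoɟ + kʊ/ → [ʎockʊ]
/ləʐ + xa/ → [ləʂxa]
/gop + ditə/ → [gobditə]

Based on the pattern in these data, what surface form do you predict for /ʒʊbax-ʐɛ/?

The data show regressive voicing assimilation: /c/ → [ɟ] before /ʒ/; /ɟ/ → [c] before /k/; /ʐ/ → [ʂ] before /x/; /p/ → [b] before /d/. In each pair only voicing changes, matching the following consonant, while place and manner stay constant.
The rule targets /x/ (voiceless velar fricative), which sits before the trigger /ʐ/ (voiced).
The voiced velar fricative is [ɣ], so /x/ → [ɣ].

[ʒʊbaɣʐɛ]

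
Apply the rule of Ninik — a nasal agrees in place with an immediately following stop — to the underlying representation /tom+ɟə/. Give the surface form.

[toɲɟə]

The rule targets /m/ (voiced bilabial nasal), which sits before the trigger /ɟ/ (palatal).
A voiced palatal nasal is [ɲ], so the surface segment is [ɲ].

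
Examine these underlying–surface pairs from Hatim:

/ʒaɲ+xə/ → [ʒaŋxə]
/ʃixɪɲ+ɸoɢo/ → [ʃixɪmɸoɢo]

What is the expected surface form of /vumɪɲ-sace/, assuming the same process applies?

[vumɪnsace]

The data show regressive place assimilation: /ɲ/ → [ŋ] before /x/; /ɲ/ → [m] before /ɸ/. In each pair only place changes, matching the following consonant, while manner and voice stay constant.
The rule targets /ɲ/ (voiced palatal nasal), which sits before the trigger /s/ (alveolar).
Changing only its place to alveolar gives [n] — the voiced alveolar nasal.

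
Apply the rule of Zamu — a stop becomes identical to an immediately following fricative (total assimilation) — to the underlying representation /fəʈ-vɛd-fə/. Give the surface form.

[fəvvɛffə]

/ʈ/ is the segment targeted by the rule; it sits immediately before /v/, so it assimilates completely and surfaces as [v].
The same rule applies at the second boundary: /d/ → [f] next to /f/.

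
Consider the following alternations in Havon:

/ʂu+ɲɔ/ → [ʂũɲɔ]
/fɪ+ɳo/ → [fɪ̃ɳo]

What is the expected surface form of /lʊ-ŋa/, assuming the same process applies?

The data show regressive nasality assimilation (vowel nasalisation): /u/ → [ũ] before /ɲ/; /ɪ/ → [ɪ̃] before /ɳ/ — a vowel is nasalised by an immediately following nasal consonant.
The vowel /ʊ/ is adjacent to the following nasal /ŋ/, so it acquires [+nasal] and surfaces as [ʊ̃].

[lʊ̃ŋa]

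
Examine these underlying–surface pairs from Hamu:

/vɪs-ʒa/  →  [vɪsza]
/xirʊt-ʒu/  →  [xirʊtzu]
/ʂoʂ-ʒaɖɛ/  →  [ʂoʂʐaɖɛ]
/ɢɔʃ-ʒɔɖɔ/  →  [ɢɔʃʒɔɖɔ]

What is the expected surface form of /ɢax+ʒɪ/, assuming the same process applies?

[ɢaxɣɪ]

The data show progressive place assimilation: /ʒ/ → [z] after /s/; /ʒ/ → [z] after /t/; /ʒ/ → [ʐ] after /ʂ/. In each pair only place changes, matching the preceding consonant, while manner and voice stay constant.
Nothing changes in [ɢɔʃʒɔɖɔ]: there the adjacent consonants already agree in place (/ʒ/ and /ʃ/ are both postalveolar), so this form is consistent with the same rule.
The rule targets /ʒ/ (voiced postalveolar fricative), which sits after the trigger /x/ (velar).
Changing only its place to velar gives [ɣ] — the voiced velar fricative.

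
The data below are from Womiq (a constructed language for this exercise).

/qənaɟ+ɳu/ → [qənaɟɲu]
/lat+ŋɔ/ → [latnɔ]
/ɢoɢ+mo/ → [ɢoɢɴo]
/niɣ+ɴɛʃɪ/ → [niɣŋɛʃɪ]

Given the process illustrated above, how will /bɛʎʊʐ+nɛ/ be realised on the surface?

The data show progressive place assimilation: /ɳ/ → [ɲ] after /ɟ/; /ŋ/ → [n] after /t/; /m/ → [ɴ] after /ɢ/; /ɴ/ → [ŋ] after /ɣ/. In each pair only place changes, matching the preceding consonant, while manner and voice stay constant.
/n/ is a voiced alveolar nasal. The preceding trigger /ʐ/ is retroflex, so /n/ must become retroflex as well.
Changing only its place to retroflex gives [ɳ] — the voiced retroflex nasal.

[bɛʎʊʐɳɛ]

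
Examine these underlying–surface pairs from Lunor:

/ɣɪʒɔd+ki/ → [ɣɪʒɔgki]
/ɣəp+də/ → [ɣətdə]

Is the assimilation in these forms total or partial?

partial assimilation

Comparing underlying and surface forms, /d/ → [g] is the alternation; the neighbouring /k/ is constant.
/d/ is alveolar while /k/ is velar; the output [g] is velar, matching the trigger — so the feature that spreads is place.
Manner and voice are unchanged, so the assimilation is partial, not total.
The other alternating form patterns the same way: /p/ → [t] before /d/ (bilabial → alveolar, matching alveolar) — only place changes, and always toward the following segment.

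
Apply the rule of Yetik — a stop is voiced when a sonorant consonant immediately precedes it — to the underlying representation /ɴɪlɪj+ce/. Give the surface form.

[ɴɪlɪjɟe]

/c/ is a voiceless palatal stop. The preceding trigger /j/ is voiced, so /c/ must become voiced as well.
A voiced palatal stop is [ɟ], so the surface segment is [ɟ].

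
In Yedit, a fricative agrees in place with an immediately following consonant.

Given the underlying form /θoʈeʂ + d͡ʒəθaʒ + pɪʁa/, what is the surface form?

[θoʈeʃd͡ʒəθaβpɪʁa]

/ʂ/ is a voiceless retroflex fricative. The following trigger /d͡ʒ/ is postalveolar, so /ʂ/ must become postalveolar as well.
Changing only its place to postalveolar gives [ʃ] — the voiceless postalveolar fricative.
The same rule applies at the second boundary: /ʒ/ → [β] next to /p/.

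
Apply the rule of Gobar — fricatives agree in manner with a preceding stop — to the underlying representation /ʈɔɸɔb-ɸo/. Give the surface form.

[ʈɔɸɔbpo]

The rule targets /ɸ/ (voiceless bilabial fricative), which sits after the trigger /b/ (stop).
Changing only its manner to stop gives [p] — the voiceless bilabial stop.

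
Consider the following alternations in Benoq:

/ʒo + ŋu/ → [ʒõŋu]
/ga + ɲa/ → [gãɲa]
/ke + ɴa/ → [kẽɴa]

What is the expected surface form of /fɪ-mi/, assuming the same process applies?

The data show regressive nasality assimilation (vowel nasalisation): /o/ → [õ] before /ŋ/; /a/ → [ã] before /ɲ/; /e/ → [ẽ] before /ɴ/ — a vowel is nasalised by an immediately following nasal consonant.
The vowel /ɪ/ is adjacent to the following nasal /m/, so it acquires [+nasal] and surfaces as [ɪ̃].

[fɪ̃mi]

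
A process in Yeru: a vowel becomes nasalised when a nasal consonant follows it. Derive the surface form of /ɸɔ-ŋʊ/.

/ɔ/ sits next to the nasal /ŋ/ and is therefore nasalised to [ɔ̃].

[ɸɔ̃ŋʊ]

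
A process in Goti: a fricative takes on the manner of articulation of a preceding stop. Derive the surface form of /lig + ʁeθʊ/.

[ligɢeθʊ]

/ʁ/ is a voiced uvular fricative. The preceding trigger /g/ is a stop, so /ʁ/ must become a stop as well.
The voiced uvular stop is [ɢ], so /ʁ/ → [ɢ].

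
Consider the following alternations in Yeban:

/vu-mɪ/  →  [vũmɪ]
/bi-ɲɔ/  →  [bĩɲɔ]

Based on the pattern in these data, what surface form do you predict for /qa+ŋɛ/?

The data show regressive nasality assimilation (vowel nasalisation): /u/ → [ũ] before /m/; /i/ → [ĩ] before /ɲ/ — a vowel is nasalised by an immediately following nasal consonant.
The vowel /a/ is adjacent to the following nasal /ŋ/, so it acquires [+nasal] and surfaces as [ã].

[qãŋɛ]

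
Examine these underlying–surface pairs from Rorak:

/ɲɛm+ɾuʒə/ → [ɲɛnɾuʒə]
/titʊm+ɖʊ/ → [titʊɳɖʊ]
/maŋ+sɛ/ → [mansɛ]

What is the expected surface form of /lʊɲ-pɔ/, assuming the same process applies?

The data show regressive place assimilation: /m/ → [n] before /ɾ/; /m/ → [ɳ] before /ɖ/; /ŋ/ → [n] before /s/. In each pair only place changes, matching the following consonant, while manner and voice stay constant.
/ɲ/ is a voiced palatal nasal. The following trigger /p/ is bilabial, so /ɲ/ must become bilabial as well.
The voiced bilabial nasal is [m], so /ɲ/ → [m].

[lʊmpɔ]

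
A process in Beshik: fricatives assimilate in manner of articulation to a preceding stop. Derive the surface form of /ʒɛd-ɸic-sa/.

[ʒɛdpicta]

The rule targets /ɸ/ (voiceless bilabial fricative), which sits after the trigger /d/ (stop).
A voiceless bilabial stop is [p], so the surface segment is [p].
The same rule applies at the second boundary: /s/ → [t] next to /c/.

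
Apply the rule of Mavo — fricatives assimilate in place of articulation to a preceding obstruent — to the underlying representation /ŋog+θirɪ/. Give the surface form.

[ŋogxirɪ]

/θ/ is a voiceless dental fricative. The preceding trigger /g/ is velar, so /θ/ must become velar as well.
Changing only its place to velar gives [x] — the voiceless velar fricative.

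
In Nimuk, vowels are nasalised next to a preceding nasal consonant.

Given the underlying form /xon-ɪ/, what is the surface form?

[xonɪ̃]

/ɪ/ sits next to the nasal /n/ and is therefore nasalised to [ɪ̃].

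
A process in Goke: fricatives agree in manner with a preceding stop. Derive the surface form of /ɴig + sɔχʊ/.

[ɴigtɔχʊ]

The rule targets /s/ (voiceless alveolar fricative), which sits after the trigger /g/ (stop).
A voiceless alveolar stop is [t], so the surface segment is [t].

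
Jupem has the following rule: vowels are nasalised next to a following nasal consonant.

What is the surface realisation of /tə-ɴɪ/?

The vowel /ə/ is adjacent to the following nasal /ɴ/, so it acquires [+nasal] and surfaces as [ə̃].

[tə̃ɴɪ]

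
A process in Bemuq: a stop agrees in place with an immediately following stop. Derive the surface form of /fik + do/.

The rule targets /k/ (voiceless velar stop), which sits before the trigger /d/ (alveolar).
The voiceless alveolar stop is [t], so /k/ → [t].

[fitdo]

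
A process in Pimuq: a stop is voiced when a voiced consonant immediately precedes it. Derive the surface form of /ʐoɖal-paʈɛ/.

The rule targets /p/ (voiceless bilabial stop), which sits after the trigger /l/ (voiced).
The voiced bilabial stop is [b], so /p/ → [b].

[ʐoɖalbaʈɛ]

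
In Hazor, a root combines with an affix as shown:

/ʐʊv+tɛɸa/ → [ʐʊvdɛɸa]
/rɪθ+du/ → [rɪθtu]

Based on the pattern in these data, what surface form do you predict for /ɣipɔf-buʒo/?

The data show progressive voicing assimilation: /t/ → [d] after /v/; /d/ → [t] after /θ/. In each pair only voicing changes, matching the preceding consonant, while place and manner stay constant.
/b/ is a voiced bilabial stop. The preceding trigger /f/ is voiceless, so /b/ must become voiceless as well.
Changing only its voicing to voiceless gives [p] — the voiceless bilabial stop.

[ɣipɔfpuʒo]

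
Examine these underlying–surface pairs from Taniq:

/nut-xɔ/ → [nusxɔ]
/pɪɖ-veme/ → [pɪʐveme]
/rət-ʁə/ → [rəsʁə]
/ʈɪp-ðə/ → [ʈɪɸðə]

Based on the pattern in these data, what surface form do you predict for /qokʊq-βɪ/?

The data show regressive manner assimilation: /t/ → [s] before /x/; /ɖ/ → [ʐ] before /v/; /t/ → [s] before /ʁ/; /p/ → [ɸ] before /ð/. In each pair only manner changes, matching the following consonant, while place and voice stay constant.
The rule targets /q/ (voiceless uvular stop), which sits before the trigger /β/ (fricative).
Changing only its manner to fricative gives [χ] — the voiceless uvular fricative.

[qokʊχβɪ]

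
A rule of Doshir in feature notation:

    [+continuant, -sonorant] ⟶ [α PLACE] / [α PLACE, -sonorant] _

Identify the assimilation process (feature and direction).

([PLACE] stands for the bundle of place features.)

progressive place assimilation

The rule copies the place features (abbreviated [PLACE]) from the environment onto the target, so the assimilating feature is place.
The conditioning segment sits to the left of the focus bar, meaning the trigger precedes the segment that changes — progressive assimilation.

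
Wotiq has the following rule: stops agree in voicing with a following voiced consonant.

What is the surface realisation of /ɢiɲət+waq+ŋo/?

[ɢiɲədwaɢŋo]

The rule targets /t/ (voiceless alveolar stop), which sits before the trigger /w/ (voiced).
Changing only its voicing to voiced gives [d] — the voiced alveolar stop.
At the second juncture, /q/ likewise becomes [ɢ] adjacent to /ŋ/.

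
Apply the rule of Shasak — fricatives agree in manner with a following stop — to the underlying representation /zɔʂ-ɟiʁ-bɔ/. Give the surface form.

/ʂ/ is a voiceless retroflex fricative. The following trigger /ɟ/ is a stop, so /ʂ/ must become a stop as well.
A voiceless retroflex stop is [ʈ], so the surface segment is [ʈ].
At the second juncture, /ʁ/ likewise becomes [ɢ] adjacent to /b/.

[zɔʈɟiɢbɔ]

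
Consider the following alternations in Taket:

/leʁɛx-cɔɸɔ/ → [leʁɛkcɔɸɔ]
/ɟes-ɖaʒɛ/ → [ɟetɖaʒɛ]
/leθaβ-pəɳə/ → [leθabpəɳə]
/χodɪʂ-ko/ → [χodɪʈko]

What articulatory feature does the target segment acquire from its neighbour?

manner

The segment that alternates is /x/, which surfaces as [k] when adjacent to /c/.
/x/ is a fricative while /c/ is a stop; the output [k] is a stop, matching the trigger — so the feature that spreads is manner.
The same holds elsewhere in the data: /s/ → [t] before /ɖ/ (fricative → stop, matching a stop); /β/ → [b] before /p/ (fricative → stop, matching a stop); /ʂ/ → [ʈ] before /k/ (fricative → stop, matching a stop) — only manner changes, and always toward the following segment.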